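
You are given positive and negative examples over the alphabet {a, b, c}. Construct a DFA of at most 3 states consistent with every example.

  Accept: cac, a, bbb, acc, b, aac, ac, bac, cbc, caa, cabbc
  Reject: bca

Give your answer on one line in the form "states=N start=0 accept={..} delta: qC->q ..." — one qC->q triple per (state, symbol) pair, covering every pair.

State merging on the prefix tree: take the shortest (then alphabetical) example prefix whose next move is undefined and point that move at state 0, else 1, else 2, ...; a target is out if some Accept/Reject pair would then sit in one state with the same input left (inseparable). If every existing state is out, open a new one.
a: 0a undefined. 0a->0: ok.
b: 0b undefined. 0b->0: ok.
c: 0c undefined. 0c->0: no, cac/bca meet in 0. Open state 1: 0c->1.
ca: 1a undefined. 1a->0: no, a/bca meet in 0. 1a->1: no, aac/bca meet in 1. Open state 2: 1a->2.
cb: 1b undefined. 1b->0: ok.
acc: 1c undefined. 1c->0: ok.
caa: 2a undefined. 2a->0: ok.
cab: 2b undefined. 2b->0: ok.
cac: 2c undefined. 2c->0: ok.
All examples now run through 3 states with every (state, symbol) defined. Accept strings end in {0,1}, Reject strings end in {2}; accept={0,1}.

states=3 start=0 accept={0,1} delta: 0a->0 0b->0 0c->1 1a->2 1b->0 1c->0 2a->0 2b->0 2c->0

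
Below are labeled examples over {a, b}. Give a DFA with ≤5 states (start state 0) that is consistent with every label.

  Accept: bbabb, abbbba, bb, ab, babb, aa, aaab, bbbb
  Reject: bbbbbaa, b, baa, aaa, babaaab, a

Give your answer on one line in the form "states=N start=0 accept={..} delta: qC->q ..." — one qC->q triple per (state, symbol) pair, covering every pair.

Fold the examples into a partial DFA from state 0: repeatedly fix the first undefined (state, symbol) met by the shortest-then-alphabetical prefix, trying targets in increasing order and rejecting any under which an Accept and a Reject string meet in one state with the same remainder; add a state when all current targets are rejected. Accepting states are where Accept strings end.
a: 0a undefined. 0a->0: no, ab/b meet in 0 with "b" left. Open state 1: 0a->1.
b: 0b undefined. 0b->0: no, bb/b meet in 0. 0b->1: ok.
aa: 1a undefined. 1a->0: ok.
ab: 1b undefined. 1b->0: no, bbabb/bbbbbaa meet in 1. 1b->1: no, bbabb/bbbbbaa meet in 1. Open state 2: 1b->2.
abb: 2b undefined. 2b->0: no, bbbb/b meet in 1. 2b->1: ok.
bba: 2a undefined. 2a->0: ok.
All examples now run through 3 states with every (state, symbol) defined. Accept strings end in {0,2}, Reject strings end in {1}; accept={0,2}.

states=3 start=0 accept={0,2} delta: 0a->1 0b->1 1a->0 1b->2 2a->0 2b->1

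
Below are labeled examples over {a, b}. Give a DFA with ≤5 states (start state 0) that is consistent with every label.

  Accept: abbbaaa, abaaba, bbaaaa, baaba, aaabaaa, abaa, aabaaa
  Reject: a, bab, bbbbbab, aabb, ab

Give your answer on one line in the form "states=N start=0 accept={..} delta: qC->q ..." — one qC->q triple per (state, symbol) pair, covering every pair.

states=3 start=0 accept={2} delta: 0a->0 0b->1 1a->2 1b->1 2a->2 2b->1

Fold the examples into a partial DFA from state 0: repeatedly fix the first undefined (state, symbol) met by the shortest-then-alphabetical prefix, trying targets in increasing order and rejecting any under which an Accept and a Reject string meet in one state with the same remainder; add a state when all current targets are rejected. Accepting states are where Accept strings end.
a: 0a undefined. 0a->0: ok.
b: 0b undefined. 0b->0: no, abbbaaa/a meet in 0. Open state 1: 0b->1.
ba: 1a undefined. 1a->0: no, abaaba/a meet in 0. 1a->1: no, aaabaaa/ab meet in 1. Open state 2: 1a->2.
bb: 1b undefined. 1b->0: no, bbaaaa/a meet in 0. 1b->1: ok.
baa: 2a undefined. 2a->0: no, abbbaaa/a meet in 0. 2a->1: no, bbaaaa/aabb meet in 1. 2a->2: ok.
bab: 2b undefined. 2b->0: no, abaaba/a meet in 0. 2b->1: ok.
All examples now run through 3 states with every (state, symbol) defined. Accept strings end in {2}, Reject strings end in {0,1}; accept={2}.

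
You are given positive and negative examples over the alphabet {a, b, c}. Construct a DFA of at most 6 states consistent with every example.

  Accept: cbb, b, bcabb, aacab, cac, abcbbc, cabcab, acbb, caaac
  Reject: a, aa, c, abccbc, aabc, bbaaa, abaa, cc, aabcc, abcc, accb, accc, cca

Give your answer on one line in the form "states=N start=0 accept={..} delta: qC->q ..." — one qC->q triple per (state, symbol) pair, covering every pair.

states=5 start=0 accept={1,3} delta: 0a->0 0b->1 0c->2 1a->0 1b->0 1c->2 2a->3 2b->3 2c->4 3a->2 3b->3 3c->1 4a->0 4b->0 4c->0

Fold the examples into a partial DFA from state 0: repeatedly fix the first undefined (state, symbol) met by the shortest-then-alphabetical prefix, trying targets in increasing order and rejecting any under which an Accept and a Reject string meet in one state with the same remainder; add a state when all current targets are rejected. Accepting states are where Accept strings end.
a: 0a undefined. 0a->0: ok.
b: 0b undefined. 0b->0: no, b/a meet in 0. Open state 1: 0b->1.
c: 0c undefined. 0c->0: no, b/accb meet in 1. 0c->1: no, b/c meet in 1. Open state 2: 0c->2.
bb: 1b undefined. 1b->0: ok.
bc: 1c undefined. 1c->0: no, bcabb/a meet in 0. 1c->1: no, b/aabc meet in 1. 1c->2: ok.
ca: 2a undefined. 2a->0: no, bcabb/a meet in 0. 2a->1: no, aacab/a meet in 0. 2a->2: no, cac/cc meet in 2 with "c" left. Open state 3: 2a->3.
cb: 2b undefined. 2b->0: no, abcbbc/c meet in 2. 2b->1: no, cbb/a meet in 0. 2b->2: no, cbb/c meet in 2. 2b->3: ok.
cc: 2c undefined. 2c->0: no, b/accb meet in 1. 2c->1: no, b/cc meet in 1. 2c->2: no, cac/abccbc meet in 3 with "c" left. 2c->3: no, cbb/accb meet in 3 with "b" left. Open state 4: 2c->4.
aba: 1a undefined. 1a->0: ok.
caa: 3a undefined. 3a->0: no, caaac/c meet in 2. 3a->1: no, caaac/c meet in 2. 3a->2: ok.
cab: 3b undefined. 3b->0: no, cbb/a meet in 0. 3b->1: no, bcabb/a meet in 0. 3b->2: no, cbb/c meet in 2. 3b->3: ok.
cac: 3c undefined. 3c->0: no, cac/a meet in 0. 3c->1: ok.
cca: 4a undefined. 4a->0: ok.
accb: 4b undefined. 4b->0: ok.
accc: 4c undefined. 4c->0: ok.
All examples now run through 5 states with every (state, symbol) defined. Accept strings end in {1,3}, Reject strings end in {0,2,4}; accept={1,3}.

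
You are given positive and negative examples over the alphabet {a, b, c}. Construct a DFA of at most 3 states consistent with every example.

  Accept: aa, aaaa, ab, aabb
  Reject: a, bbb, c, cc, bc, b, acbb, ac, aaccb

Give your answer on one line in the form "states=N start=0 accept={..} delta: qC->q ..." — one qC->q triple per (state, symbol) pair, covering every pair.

states=3 start=0 accept={2} delta: 0a->1 0b->0 0c->0 1a->2 1b->2 1c->0 2a->1 2b->1 2c->0

Grow the machine one transition at a time. Run the examples from 0; the earliest place one falls off (shortest prefix, ties alphabetical) gets sent to the lowest-numbered state that keeps every Accept/Reject pair distinguishable — a pair clashes when both reach the same state with identical unread suffix — and to a fresh state only if none does.
a: 0a undefined. 0a->0: no, aa/a meet in 0. Open state 1: 0a->1.
b: 0b undefined. 0b->0: ok.
c: 0c undefined. 0c->0: ok.
aa: 1a undefined. 1a->0: no, aa/bbb meet in 0. 1a->1: no, aa/a meet in 1. Open state 2: 1a->2.
ab: 1b undefined. 1b->0: no, ab/bbb meet in 0. 1b->1: no, ab/a meet in 1. 1b->2: ok.
ac: 1c undefined. 1c->0: ok.
aaa: 2a undefined. 2a->0: no, aaaa/a meet in 1. 2a->1: ok.
aab: 2b undefined. 2b->0: no, aabb/bbb meet in 0. 2b->1: ok.
aac: 2c undefined. 2c->0: ok.
All examples now run through 3 states with every (state, symbol) defined. Accept strings end in {2}, Reject strings end in {0,1}; accept={2}.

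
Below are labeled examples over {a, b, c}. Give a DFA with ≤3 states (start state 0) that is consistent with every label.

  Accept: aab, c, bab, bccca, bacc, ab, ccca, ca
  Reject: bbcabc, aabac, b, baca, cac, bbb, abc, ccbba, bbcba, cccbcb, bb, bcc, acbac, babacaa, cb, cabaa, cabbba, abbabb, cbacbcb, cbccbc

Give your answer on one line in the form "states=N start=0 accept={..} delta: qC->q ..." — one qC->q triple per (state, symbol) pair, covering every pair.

Fold the examples into a partial DFA from state 0: repeatedly fix the first undefined (state, symbol) met by the shortest-then-alphabetical prefix, trying targets in increasing order and rejecting any under which an Accept and a Reject string meet in one state with the same remainder; add a state when all current targets are rejected. Accepting states are where Accept strings end.
a: 0a undefined. 0a->0: no, aab/b meet in 0 with "b" left. Open state 1: 0a->1.
b: 0b undefined. 0b->0: ok.
c: 0c undefined. 0c->0: no, c/b meet in 0. 0c->1: no, bab/cb meet in 1 with "b" left. Open state 2: 0c->2.
aa: 1a undefined. 1a->0: no, aab/b meet in 0. 1a->1: ok.
ab: 1b undefined. 1b->0: no, aab/b meet in 0. 1b->1: no, aab/abbabb meet in 1. 1b->2: ok.
ac: 1c undefined. 1c->0: ok.
ca: 2a undefined. 2a->0: no, aab/bbcabc meet in 2. 2a->1: no, ca/baca meet in 1. 2a->2: ok.
cb: 2b undefined. 2b->0: no, aab/bbcabc meet in 2. 2b->1: ok.
cc: 2c undefined. 2c->0: ok.
All examples now run through 3 states with every (state, symbol) defined. Accept strings end in {2}, Reject strings end in {0,1}; accept={2}.

states=3 start=0 accept={2} delta: 0a->1 0b->0 0c->2 1a->1 1b->2 1c->0 2a->2 2b->1 2c->0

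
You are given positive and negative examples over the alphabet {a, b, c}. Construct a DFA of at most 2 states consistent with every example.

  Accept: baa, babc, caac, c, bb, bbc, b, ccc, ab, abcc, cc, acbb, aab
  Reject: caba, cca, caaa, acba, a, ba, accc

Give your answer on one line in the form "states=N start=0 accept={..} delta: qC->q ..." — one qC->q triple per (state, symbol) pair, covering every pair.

Fold the examples into a partial DFA from state 0: repeatedly fix the first undefined (state, symbol) met by the shortest-then-alphabetical prefix, trying targets in increasing order and rejecting any under which an Accept and a Reject string meet in one state with the same remainder; add a state when all current targets are rejected. Accepting states are where Accept strings end.
a: 0a undefined. 0a->0: no, ccc/accc meet in 0 with "ccc" left. Open state 1: 0a->1.
b: 0b undefined. 0b->0: ok.
c: 0c undefined. 0c->0: ok.
aa: 1a undefined. 1a->0: ok.
ab: 1b undefined. 1b->0: ok.
ac: 1c undefined. 1c->0: no, baa/accc meet in 0. 1c->1: ok.
All examples now run through 2 states with every (state, symbol) defined. Accept strings end in {0}, Reject strings end in {1}; accept={0}.

states=2 start=0 accept={0} delta: 0a->1 0b->0 0c->0 1a->0 1b->0 1c->1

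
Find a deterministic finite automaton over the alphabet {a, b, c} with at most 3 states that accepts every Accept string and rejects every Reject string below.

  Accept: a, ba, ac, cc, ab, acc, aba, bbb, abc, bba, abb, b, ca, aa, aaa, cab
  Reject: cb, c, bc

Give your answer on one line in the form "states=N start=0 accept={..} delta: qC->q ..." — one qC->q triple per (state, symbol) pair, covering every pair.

Grow the machine one transition at a time. Run the examples from 0; the earliest place one falls off (shortest prefix, ties alphabetical) gets sent to the lowest-numbered state that keeps every Accept/Reject pair distinguishable — a pair clashes when both reach the same state with identical unread suffix — and to a fresh state only if none does.
a: 0a undefined. 0a->0: no, ac/c meet in 0 with "c" left. Open state 1: 0a->1.
b: 0b undefined. 0b->0: ok.
c: 0c undefined. 0c->0: no, cc/cb meet in 0. 0c->1: no, a/c meet in 1. Open state 2: 0c->2.
aa: 1a undefined. 1a->0: ok.
ab: 1b undefined. 1b->0: no, abc/c meet in 2. 1b->1: ok.
ac: 1c undefined. 1c->0: no, acc/c meet in 2. 1c->1: ok.
ca: 2a undefined. 2a->0: ok.
cb: 2b undefined. 2b->0: no, aba/cb meet in 0. 2b->1: no, a/cb meet in 1. 2b->2: ok.
cc: 2c undefined. 2c->0: ok.
All examples now run through 3 states with every (state, symbol) defined. Accept strings end in {0,1}, Reject strings end in {2}; accept={0,1}.

states=3 start=0 accept={0,1} delta: 0a->1 0b->0 0c->2 1a->0 1b->1 1c->1 2a->0 2b->2 2c->0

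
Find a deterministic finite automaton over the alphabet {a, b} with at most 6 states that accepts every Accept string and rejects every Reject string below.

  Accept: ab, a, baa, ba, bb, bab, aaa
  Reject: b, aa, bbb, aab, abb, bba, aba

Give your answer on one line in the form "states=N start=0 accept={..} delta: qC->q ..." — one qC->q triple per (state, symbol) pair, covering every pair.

Fold the examples into a partial DFA from state 0: repeatedly fix the first undefined (state, symbol) met by the shortest-then-alphabetical prefix, trying targets in increasing order and rejecting any under which an Accept and a Reject string meet in one state with the same remainder; add a state when all current targets are rejected. Accepting states are where Accept strings end.
a: 0a undefined. 0a->0: no, ab/b meet in 0 with "b" left. Open state 1: 0a->1.
b: 0b undefined. 0b->0: no, a/bba meet in 1. 0b->1: no, a/b meet in 1. Open state 2: 0b->2.
aa: 1a undefined. 1a->0: ok.
ab: 1b undefined. 1b->0: no, ab/aa meet in 0. 1b->1: no, ab/abb meet in 1. 1b->2: no, ab/b meet in 2. Open state 3: 1b->3.
ba: 2a undefined. 2a->0: no, ba/aa meet in 0. 2a->1: no, baa/aa meet in 0. 2a->2: no, baa/b meet in 2. 2a->3: no, baa/aba meet in 3 with "a" left. Open state 4: 2a->4.
bb: 2b undefined. 2b->0: no, a/bba meet in 1. 2b->1: no, ab/bbb meet in 3. 2b->2: no, ba/bba meet in 4. 2b->3: ok.
aba: 3a undefined. 3a->0: ok.
abb: 3b undefined. 3b->0: ok.
baa: 4a undefined. 4a->0: no, baa/aa meet in 0. 4a->1: ok.
bab: 4b undefined. 4b->0: no, bab/aa meet in 0. 4b->1: ok.
All examples now run through 5 states with every (state, symbol) defined. Accept strings end in {1,3,4}, Reject strings end in {0,2}; accept={1,3,4}.

states=5 start=0 accept={1,3,4} delta: 0a->1 0b->2 1a->0 1b->3 2a->4 2b->3 3a->0 3b->0 4a->1 4b->1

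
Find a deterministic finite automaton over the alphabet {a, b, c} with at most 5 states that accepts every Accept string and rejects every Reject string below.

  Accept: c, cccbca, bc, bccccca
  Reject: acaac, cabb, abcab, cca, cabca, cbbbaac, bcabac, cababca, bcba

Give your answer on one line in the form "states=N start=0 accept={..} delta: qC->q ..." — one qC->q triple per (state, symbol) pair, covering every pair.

Grow the machine one transition at a time. Run the examples from 0; the earliest place one falls off (shortest prefix, ties alphabetical) gets sent to the lowest-numbered state that keeps every Accept/Reject pair distinguishable — a pair clashes when both reach the same state with identical unread suffix — and to a fresh state only if none does.
a: 0a undefined. 0a->0: ok.
b: 0b undefined. 0b->0: ok.
c: 0c undefined. 0c->0: no, c/acaac meet in 0. Open state 1: 0c->1.
ca: 1a undefined. 1a->0: no, c/acaac meet in 1. 1a->1: ok.
cb: 1b undefined. 1b->0: no, c/cabca meet in 1. 1b->1: no, c/cabb meet in 1. Open state 2: 1b->2.
cc: 1c undefined. 1c->0: no, cccbca/cabca meet in 2 with "ca" left. 1c->1: no, c/acaac meet in 1. 1c->2: ok.
cbb: 2b undefined. 2b->0: no, c/cbbbaac meet in 1. 2b->1: no, c/cabb meet in 1. 2b->2: ok.
cca: 2a undefined. 2a->0: no, c/cbbbaac meet in 1. 2a->1: no, c/cca meet in 1. 2a->2: ok.
ccc: 2c undefined. 2c->0: no, bccccca/acaac meet in 2. 2c->1: no, c/cabca meet in 1. 2c->2: no, cccbca/acaac meet in 2. Open state 3: 2c->3.
cccb: 3b undefined. 3b->0: ok.
bcccc: 3c undefined. 3c->0: ok.
cabca: 3a undefined. 3a->0: ok.
All examples now run through 4 states with every (state, symbol) defined. Accept strings end in {1}, Reject strings end in {0,2,3}; accept={1}.

states=4 start=0 accept={1} delta: 0a->0 0b->0 0c->1 1a->1 1b->2 1c->2 2a->2 2b->2 2c->3 3a->0 3b->0 3c->0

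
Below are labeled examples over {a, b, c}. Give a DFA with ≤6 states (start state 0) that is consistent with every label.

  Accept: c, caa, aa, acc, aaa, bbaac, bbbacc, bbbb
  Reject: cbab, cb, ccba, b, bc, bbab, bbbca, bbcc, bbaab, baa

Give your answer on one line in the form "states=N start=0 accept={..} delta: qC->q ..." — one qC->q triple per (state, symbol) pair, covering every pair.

State merging on the prefix tree: take the shortest (then alphabetical) example prefix whose next move is undefined and point that move at state 0, else 1, else 2, ...; a target is out if some Accept/Reject pair would then sit in one state with the same input left (inseparable). If every existing state is out, open a new one.
a: 0a undefined. 0a->0: ok.
b: 0b undefined. 0b->0: no, c/bc meet in 0 with "c" left. Open state 1: 0b->1.
c: 0c undefined. 0c->0: ok.
ba: 1a undefined. 1a->0: no, c/ccba meet in 0. 1a->1: ok.
bb: 1b undefined. 1b->0: no, c/cbab meet in 0. 1b->1: no, bbaac/bc meet in 1 with "c" left. Open state 2: 1b->2.
bc: 1c undefined. 1c->0: no, c/bc meet in 0. 1c->1: ok.
bba: 2a undefined. 2a->0: ok.
bbb: 2b undefined. 2b->0: no, c/bbbca meet in 0. 2b->1: no, bbbacc/cb meet in 1. 2b->2: no, bbbb/cbab meet in 2. Open state 3: 2b->3.
bbc: 2c undefined. 2c->0: no, c/bbcc meet in 0. 2c->1: ok.
bbba: 3a undefined. 3a->0: ok.
bbbb: 3b undefined. 3b->0: ok.
bbbc: 3c undefined. 3c->0: no, c/bbbca meet in 0. 3c->1: ok.
All examples now run through 4 states with every (state, symbol) defined. Accept strings end in {0}, Reject strings end in {1,2}; accept={0}.

states=4 start=0 accept={0} delta: 0a->0 0b->1 0c->0 1a->1 1b->2 1c->1 2a->0 2b->3 2c->1 3a->0 3b->0 3c->1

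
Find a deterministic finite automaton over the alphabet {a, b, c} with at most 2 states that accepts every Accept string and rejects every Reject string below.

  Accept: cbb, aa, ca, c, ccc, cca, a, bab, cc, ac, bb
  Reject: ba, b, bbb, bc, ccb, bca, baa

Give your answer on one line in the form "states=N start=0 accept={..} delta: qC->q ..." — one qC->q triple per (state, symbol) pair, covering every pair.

states=2 start=0 accept={0} delta: 0a->0 0b->1 0c->0 1a->1 1b->0 1c->1

Grow the machine one transition at a time. Run the examples from 0; the earliest place one falls off (shortest prefix, ties alphabetical) gets sent to the lowest-numbered state that keeps every Accept/Reject pair distinguishable — a pair clashes when both reach the same state with identical unread suffix — and to a fresh state only if none does.
a: 0a undefined. 0a->0: ok.
b: 0b undefined. 0b->0: no, aa/ba meet in 0. Open state 1: 0b->1.
c: 0c undefined. 0c->0: ok.
ba: 1a undefined. 1a->0: no, aa/ba meet in 0. 1a->1: ok.
bb: 1b undefined. 1b->0: ok.
bc: 1c undefined. 1c->0: no, cbb/bc meet in 0. 1c->1: ok.
All examples now run through 2 states with every (state, symbol) defined. Accept strings end in {0}, Reject strings end in {1}; accept={0}.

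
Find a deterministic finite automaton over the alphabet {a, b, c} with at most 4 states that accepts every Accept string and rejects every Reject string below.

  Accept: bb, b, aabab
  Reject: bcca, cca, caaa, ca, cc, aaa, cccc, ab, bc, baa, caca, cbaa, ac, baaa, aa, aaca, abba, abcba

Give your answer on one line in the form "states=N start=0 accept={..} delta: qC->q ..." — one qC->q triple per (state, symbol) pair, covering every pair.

Fold the examples into a partial DFA from state 0: repeatedly fix the first undefined (state, symbol) met by the shortest-then-alphabetical prefix, trying targets in increasing order and rejecting any under which an Accept and a Reject string meet in one state with the same remainder; add a state when all current targets are rejected. Accepting states are where Accept strings end.
a: 0a undefined. 0a->0: no, b/ab meet in 0 with "b" left. Open state 1: 0a->1.
b: 0b undefined. 0b->0: ok.
c: 0c undefined. 0c->0: no, bb/cc meet in 0. 0c->1: ok.
aa: 1a undefined. 1a->0: no, bb/caaa meet in 0. 1a->1: ok.
ab: 1b undefined. 1b->0: no, bb/ab meet in 0. 1b->1: no, aabab/caaa meet in 1. Open state 2: 1b->2.
ac: 1c undefined. 1c->0: no, bb/cc meet in 0. 1c->1: ok.
abb: 2b undefined. 2b->0: ok.
abc: 2c undefined. 2c->0: ok.
cba: 2a undefined. 2a->0: ok.
All examples now run through 3 states with every (state, symbol) defined. Accept strings end in {0}, Reject strings end in {1,2}; accept={0}.

states=3 start=0 accept={0} delta: 0a->1 0b->0 0c->1 1a->1 1b->2 1c->1 2a->0 2b->0 2c->0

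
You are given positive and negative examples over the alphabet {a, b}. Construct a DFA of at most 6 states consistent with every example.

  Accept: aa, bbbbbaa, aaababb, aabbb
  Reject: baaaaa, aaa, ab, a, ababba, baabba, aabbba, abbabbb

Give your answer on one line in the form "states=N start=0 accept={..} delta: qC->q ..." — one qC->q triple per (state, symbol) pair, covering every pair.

states=4 start=0 accept={0} delta: 0a->1 0b->0 1a->0 1b->2 2a->0 2b->3 3a->1 3b->1

Fold the examples into a partial DFA from state 0: repeatedly fix the first undefined (state, symbol) met by the shortest-then-alphabetical prefix, trying targets in increasing order and rejecting any under which an Accept and a Reject string meet in one state with the same remainder; add a state when all current targets are rejected. Accepting states are where Accept strings end.
a: 0a undefined. 0a->0: no, aa/aaa meet in 0. Open state 1: 0a->1.
b: 0b undefined. 0b->0: ok.
aa: 1a undefined. 1a->0: ok.
ab: 1b undefined. 1b->0: no, aa/ab meet in 0. 1b->1: no, aa/abbabbb meet in 0. Open state 2: 1b->2.
aba: 2a undefined. 2a->0: ok.
abb: 2b undefined. 2b->0: no, aa/abbabbb meet in 0. 2b->1: no, aa/abbabbb meet in 0. 2b->2: no, aa/abbabbb meet in 0. Open state 3: 2b->3.
abba: 3a undefined. 3a->0: no, aa/abbabbb meet in 0. 3a->1: ok.
abbabbb: 3b undefined. 3b->0: no, aa/abbabbb meet in 0. 3b->1: ok.
All examples now run through 4 states with every (state, symbol) defined. Accept strings end in {0}, Reject strings end in {1,2}; accept={0}.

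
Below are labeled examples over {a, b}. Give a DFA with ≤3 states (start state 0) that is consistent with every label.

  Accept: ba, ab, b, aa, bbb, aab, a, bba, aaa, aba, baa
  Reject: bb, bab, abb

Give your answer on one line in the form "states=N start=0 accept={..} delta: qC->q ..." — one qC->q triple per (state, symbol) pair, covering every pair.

State merging on the prefix tree: take the shortest (then alphabetical) example prefix whose next move is undefined and point that move at state 0, else 1, else 2, ...; a target is out if some Accept/Reject pair would then sit in one state with the same input left (inseparable). If every existing state is out, open a new one.
a: 0a undefined. 0a->0: ok.
b: 0b undefined. 0b->0: no, ba/bb meet in 0. Open state 1: 0b->1.
ba: 1a undefined. 1a->0: no, ab/bab meet in 1. 1a->1: ok.
bb: 1b undefined. 1b->0: no, aa/bb meet in 0. 1b->1: no, ba/bb meet in 1. Open state 2: 1b->2.
bba: 2a undefined. 2a->0: ok.
bbb: 2b undefined. 2b->0: ok.
All examples now run through 3 states with every (state, symbol) defined. Accept strings end in {0,1}, Reject strings end in {2}; accept={0,1}.

states=3 start=0 accept={0,1} delta: 0a->0 0b->1 1a->1 1b->2 2a->0 2b->0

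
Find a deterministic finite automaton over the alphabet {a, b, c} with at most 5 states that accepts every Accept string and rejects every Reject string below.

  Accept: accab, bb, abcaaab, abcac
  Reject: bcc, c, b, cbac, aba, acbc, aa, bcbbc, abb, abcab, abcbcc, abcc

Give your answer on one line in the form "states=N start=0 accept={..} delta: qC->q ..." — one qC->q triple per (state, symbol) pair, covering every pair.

states=5 start=0 accept={2} delta: 0a->1 0b->1 0c->0 1a->0 1b->2 1c->0 2a->0 2b->0 2c->3 3a->4 3b->0 3c->0 4a->0 4b->0 4c->2

Fold the examples into a partial DFA from state 0: repeatedly fix the first undefined (state, symbol) met by the shortest-then-alphabetical prefix, trying targets in increasing order and rejecting any under which an Accept and a Reject string meet in one state with the same remainder; add a state when all current targets are rejected. Accepting states are where Accept strings end.
a: 0a undefined. 0a->0: no, bb/abb meet in 0 with "bb" left. Open state 1: 0a->1.
b: 0b undefined. 0b->0: no, bb/b meet in 0. 0b->1: ok.
c: 0c undefined. 0c->0: ok.
aa: 1a undefined. 1a->0: ok.
ab: 1b undefined. 1b->0: no, bb/c meet in 0. 1b->1: no, bb/b meet in 1. Open state 2: 1b->2.
ac: 1c undefined. 1c->0: ok.
aba: 2a undefined. 2a->0: ok.
abb: 2b undefined. 2b->0: ok.
abc: 2c undefined. 2c->0: no, accab/abcab meet in 2. 2c->1: no, abcaaab/b meet in 1. 2c->2: no, accab/bcbbc meet in 2. Open state 3: 2c->3.
abca: 3a undefined. 3a->0: no, abcaaab/b meet in 1. 3a->1: no, accab/abcab meet in 2. 3a->2: no, abcac/bcbbc meet in 3. 3a->3: no, abcaaab/abcab meet in 3 with "b" left. Open state 4: 3a->4.
abcb: 3b undefined. 3b->0: ok.
abcc: 3c undefined. 3c->0: ok.
abcaa: 4a undefined. 4a->0: ok.
abcab: 4b undefined. 4b->0: ok.
abcac: 4c undefined. 4c->0: no, abcac/bcc meet in 0. 4c->1: no, abcac/b meet in 1. 4c->2: ok.
All examples now run through 5 states with every (state, symbol) defined. Accept strings end in {2}, Reject strings end in {0,1,3}; accept={2}.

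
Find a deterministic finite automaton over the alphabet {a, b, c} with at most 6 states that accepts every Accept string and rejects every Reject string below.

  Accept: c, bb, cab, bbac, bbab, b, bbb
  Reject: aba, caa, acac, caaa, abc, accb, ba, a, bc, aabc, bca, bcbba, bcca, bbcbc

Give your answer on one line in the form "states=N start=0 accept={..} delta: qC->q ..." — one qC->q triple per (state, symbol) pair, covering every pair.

states=5 start=0 accept={1,3} delta: 0a->0 0b->1 0c->1 1a->2 1b->3 1c->4 2a->0 2b->1 2c->0 3a->0 3b->1 3c->0 4a->0 4b->0 4c->0

Fold the examples into a partial DFA from state 0: repeatedly fix the first undefined (state, symbol) met by the shortest-then-alphabetical prefix, trying targets in increasing order and rejecting any under which an Accept and a Reject string meet in one state with the same remainder; add a state when all current targets are rejected. Accepting states are where Accept strings end.
a: 0a undefined. 0a->0: ok.
b: 0b undefined. 0b->0: no, c/abc meet in 0 with "c" left. Open state 1: 0b->1.
c: 0c undefined. 0c->0: no, c/caa meet in 0. 0c->1: ok.
ba: 1a undefined. 1a->0: no, c/acac meet in 1. 1a->1: no, c/aba meet in 1. Open state 2: 1a->2.
bb: 1b undefined. 1b->0: no, c/bbcbc meet in 1. 1b->1: no, bbac/acac meet in 2 with "c" left. 1b->2: no, bb/aba meet in 2. Open state 3: 1b->3.
bc: 1c undefined. 1c->0: no, c/accb meet in 1. 1c->1: no, c/abc meet in 1. 1c->2: no, cab/accb meet in 2 with "b" left. 1c->3: no, bb/abc meet in 3. Open state 4: 1c->4.
bba: 3a undefined. 3a->0: ok.
bbb: 3b undefined. 3b->0: no, bbb/a meet in 0. 3b->1: ok.
bbc: 3c undefined. 3c->0: ok.
bca: 4a undefined. 4a->0: ok.
bcb: 4b undefined. 4b->0: ok.
bcc: 4c undefined. 4c->0: ok.
caa: 2a undefined. 2a->0: ok.
cab: 2b undefined. 2b->0: no, cab/caa meet in 0. 2b->1: ok.
acac: 2c undefined. 2c->0: ok.
All examples now run through 5 states with every (state, symbol) defined. Accept strings end in {1,3}, Reject strings end in {0,2,4}; accept={1,3}.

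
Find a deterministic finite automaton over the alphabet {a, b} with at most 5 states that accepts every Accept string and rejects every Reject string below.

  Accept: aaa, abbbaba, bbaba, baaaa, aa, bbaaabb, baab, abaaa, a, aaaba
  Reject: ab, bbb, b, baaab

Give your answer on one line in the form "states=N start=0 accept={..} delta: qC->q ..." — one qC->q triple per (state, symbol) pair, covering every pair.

Grow the machine one transition at a time. Run the examples from 0; the earliest place one falls off (shortest prefix, ties alphabetical) gets sent to the lowest-numbered state that keeps every Accept/Reject pair distinguishable — a pair clashes when both reach the same state with identical unread suffix — and to a fresh state only if none does.
a: 0a undefined. 0a->0: ok.
b: 0b undefined. 0b->0: no, aaa/ab meet in 0. Open state 1: 0b->1.
ba: 1a undefined. 1a->0: no, baab/ab meet in 1. 1a->1: no, baaaa/ab meet in 1. Open state 2: 1a->2.
bb: 1b undefined. 1b->0: ok.
baa: 2a undefined. 2a->0: no, baab/ab meet in 1. 2a->1: no, baaaa/ab meet in 1. 2a->2: no, baab/baaab meet in 2 with "b" left. Open state 3: 2a->3.
baaa: 3a undefined. 3a->0: ok.
baab: 3b undefined. 3b->0: ok.
abbbab: 2b undefined. 2b->0: ok.
All examples now run through 4 states with every (state, symbol) defined. Accept strings end in {0,2}, Reject strings end in {1}; accept={0,2}.

states=4 start=0 accept={0,2} delta: 0a->0 0b->1 1a->2 1b->0 2a->3 2b->0 3a->0 3b->0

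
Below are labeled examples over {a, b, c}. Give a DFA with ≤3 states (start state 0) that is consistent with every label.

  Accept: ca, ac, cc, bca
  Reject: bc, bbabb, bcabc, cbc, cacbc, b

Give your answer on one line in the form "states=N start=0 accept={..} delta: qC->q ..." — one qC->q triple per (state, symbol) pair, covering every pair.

states=2 start=0 accept={0} delta: 0a->0 0b->1 0c->0 1a->0 1b->1 1c->1

Grow the machine one transition at a time. Run the examples from 0; the earliest place one falls off (shortest prefix, ties alphabetical) gets sent to the lowest-numbered state that keeps every Accept/Reject pair distinguishable — a pair clashes when both reach the same state with identical unread suffix — and to a fresh state only if none does.
a: 0a undefined. 0a->0: ok.
b: 0b undefined. 0b->0: no, ac/bc meet in 0 with "c" left. Open state 1: 0b->1.
c: 0c undefined. 0c->0: ok.
bb: 1b undefined. 1b->0: no, ca/bbabb meet in 0. 1b->1: ok.
bc: 1c undefined. 1c->0: no, ca/bc meet in 0. 1c->1: ok.
bba: 1a undefined. 1a->0: ok.
All examples now run through 2 states with every (state, symbol) defined. Accept strings end in {0}, Reject strings end in {1}; accept={0}.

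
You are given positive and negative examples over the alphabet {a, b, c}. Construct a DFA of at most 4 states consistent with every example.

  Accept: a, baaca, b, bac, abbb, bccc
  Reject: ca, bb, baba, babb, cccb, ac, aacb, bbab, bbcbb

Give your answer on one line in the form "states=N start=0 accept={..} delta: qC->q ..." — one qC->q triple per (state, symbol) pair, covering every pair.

states=4 start=0 accept={0,1} delta: 0a->0 0b->1 0c->2 1a->2 1b->3 1c->0 2a->2 2b->2 2c->0 3a->1 3b->0 3c->0

State merging on the prefix tree: take the shortest (then alphabetical) example prefix whose next move is undefined and point that move at state 0, else 1, else 2, ...; a target is out if some Accept/Reject pair would then sit in one state with the same input left (inseparable). If every existing state is out, open a new one.
a: 0a undefined. 0a->0: ok.
b: 0b undefined. 0b->0: no, a/bb meet in 0. Open state 1: 0b->1.
c: 0c undefined. 0c->0: no, a/ca meet in 0. 0c->1: no, b/ac meet in 1. Open state 2: 0c->2.
ba: 1a undefined. 1a->0: no, a/baba meet in 0. 1a->1: no, abbb/babb meet in 1 with "bb" left. 1a->2: ok.
bb: 1b undefined. 1b->0: no, a/bb meet in 0. 1b->1: no, b/bb meet in 1. 1b->2: no, abbb/aacb meet in 2 with "b" left. Open state 3: 1b->3.
bc: 1c undefined. 1c->0: ok.
ca: 2a undefined. 2a->0: no, a/ca meet in 0. 2a->1: no, b/ca meet in 1. 2a->2: ok.
cc: 2c undefined. 2c->0: ok.
bab: 2b undefined. 2b->0: no, a/baba meet in 0. 2b->1: no, b/cccb meet in 1. 2b->2: ok.
bba: 3a undefined. 3a->0: no, b/bbab meet in 1. 3a->1: ok.
bbc: 3c undefined. 3c->0: ok.
abbb: 3b undefined. 3b->0: ok.
All examples now run through 4 states with every (state, symbol) defined. Accept strings end in {0,1}, Reject strings end in {2,3}; accept={0,1}.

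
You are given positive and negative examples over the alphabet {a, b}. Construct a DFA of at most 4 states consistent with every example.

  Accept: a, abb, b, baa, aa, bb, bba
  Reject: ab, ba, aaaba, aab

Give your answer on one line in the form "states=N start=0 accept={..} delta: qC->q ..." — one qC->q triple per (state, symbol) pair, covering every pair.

Fold the examples into a partial DFA from state 0: repeatedly fix the first undefined (state, symbol) met by the shortest-then-alphabetical prefix, trying targets in increasing order and rejecting any under which an Accept and a Reject string meet in one state with the same remainder; add a state when all current targets are rejected. Accepting states are where Accept strings end.
a: 0a undefined. 0a->0: no, b/ab meet in 0 with "b" left. Open state 1: 0a->1.
b: 0b undefined. 0b->0: no, a/ba meet in 1. 0b->1: no, aa/ba meet in 1 with "a" left. Open state 2: 0b->2.
aa: 1a undefined. 1a->0: no, b/aab meet in 2. 1a->1: ok.
ab: 1b undefined. 1b->0: no, a/aaaba meet in 1. 1b->1: no, a/ab meet in 1. 1b->2: no, b/ab meet in 2. Open state 3: 1b->3.
ba: 2a undefined. 2a->0: ok.
bb: 2b undefined. 2b->0: no, bb/ba meet in 0. 2b->1: ok.
abb: 3b undefined. 3b->0: no, abb/ba meet in 0. 3b->1: ok.
aaaba: 3a undefined. 3a->0: ok.
All examples now run through 4 states with every (state, symbol) defined. Accept strings end in {1,2}, Reject strings end in {0,3}; accept={1,2}.

states=4 start=0 accept={1,2} delta: 0a->1 0b->2 1a->1 1b->3 2a->0 2b->1 3a->0 3b->1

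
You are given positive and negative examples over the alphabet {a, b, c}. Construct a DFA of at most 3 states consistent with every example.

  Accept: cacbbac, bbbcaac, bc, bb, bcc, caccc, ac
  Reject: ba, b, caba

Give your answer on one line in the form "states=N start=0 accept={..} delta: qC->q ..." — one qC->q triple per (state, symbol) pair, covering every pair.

State merging on the prefix tree: take the shortest (then alphabetical) example prefix whose next move is undefined and point that move at state 0, else 1, else 2, ...; a target is out if some Accept/Reject pair would then sit in one state with the same input left (inseparable). If every existing state is out, open a new one.
a: 0a undefined. 0a->0: ok.
b: 0b undefined. 0b->0: no, bb/ba meet in 0. Open state 1: 0b->1.
c: 0c undefined. 0c->0: ok.
ba: 1a undefined. 1a->0: no, caccc/ba meet in 0. 1a->1: ok.
bb: 1b undefined. 1b->0: ok.
bc: 1c undefined. 1c->0: ok.
All examples now run through 2 states with every (state, symbol) defined. Accept strings end in {0}, Reject strings end in {1}; accept={0}.

states=2 start=0 accept={0} delta: 0a->0 0b->1 0c->0 1a->1 1b->0 1c->0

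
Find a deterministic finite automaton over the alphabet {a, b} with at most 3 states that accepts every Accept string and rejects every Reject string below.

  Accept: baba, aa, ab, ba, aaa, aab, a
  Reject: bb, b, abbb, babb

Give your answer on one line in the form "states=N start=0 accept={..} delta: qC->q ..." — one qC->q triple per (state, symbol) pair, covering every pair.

states=3 start=0 accept={1,2} delta: 0a->1 0b->0 1a->1 1b->2 2a->1 2b->0

Grow the machine one transition at a time. Run the examples from 0; the earliest place one falls off (shortest prefix, ties alphabetical) gets sent to the lowest-numbered state that keeps every Accept/Reject pair distinguishable — a pair clashes when both reach the same state with identical unread suffix — and to a fresh state only if none does.
a: 0a undefined. 0a->0: no, ab/b meet in 0 with "b" left. Open state 1: 0a->1.
b: 0b undefined. 0b->0: ok.
aa: 1a undefined. 1a->0: no, aa/bb meet in 0. 1a->1: ok.
ab: 1b undefined. 1b->0: no, ab/bb meet in 0. 1b->1: no, baba/abbb meet in 1. Open state 2: 1b->2.
abb: 2b undefined. 2b->0: ok.
baba: 2a undefined. 2a->0: no, baba/bb meet in 0. 2a->1: ok.
All examples now run through 3 states with every (state, symbol) defined. Accept strings end in {1,2}, Reject strings end in {0}; accept={1,2}.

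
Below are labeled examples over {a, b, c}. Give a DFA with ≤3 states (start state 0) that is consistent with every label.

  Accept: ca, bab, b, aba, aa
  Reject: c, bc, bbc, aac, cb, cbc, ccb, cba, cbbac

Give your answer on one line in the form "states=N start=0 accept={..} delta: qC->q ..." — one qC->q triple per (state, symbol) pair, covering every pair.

Grow the machine one transition at a time. Run the examples from 0; the earliest place one falls off (shortest prefix, ties alphabetical) gets sent to the lowest-numbered state that keeps every Accept/Reject pair distinguishable — a pair clashes when both reach the same state with identical unread suffix — and to a fresh state only if none does.
a: 0a undefined. 0a->0: ok.
b: 0b undefined. 0b->0: ok.
c: 0c undefined. 0c->0: no, ca/c meet in 0. Open state 1: 0c->1.
ca: 1a undefined. 1a->0: ok.
cb: 1b undefined. 1b->0: no, ca/cb meet in 0. 1b->1: no, ca/cba meet in 0. Open state 2: 1b->2.
cc: 1c undefined. 1c->0: no, ca/ccb meet in 0. 1c->1: ok.
cba: 2a undefined. 2a->0: no, ca/cba meet in 0. 2a->1: ok.
cbb: 2b undefined. 2b->0: ok.
cbc: 2c undefined. 2c->0: no, ca/cbc meet in 0. 2c->1: ok.
All examples now run through 3 states with every (state, symbol) defined. Accept strings end in {0}, Reject strings end in {1,2}; accept={0}.

states=3 start=0 accept={0} delta: 0a->0 0b->0 0c->1 1a->0 1b->2 1c->1 2a->1 2b->0 2c->1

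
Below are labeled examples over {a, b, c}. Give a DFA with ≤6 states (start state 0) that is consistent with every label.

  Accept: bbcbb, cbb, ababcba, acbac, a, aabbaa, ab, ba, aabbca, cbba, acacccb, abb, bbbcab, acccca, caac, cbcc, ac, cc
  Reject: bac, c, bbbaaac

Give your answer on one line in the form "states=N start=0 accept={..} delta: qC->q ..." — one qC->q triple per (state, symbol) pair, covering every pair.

Grow the machine one transition at a time. Run the examples from 0; the earliest place one falls off (shortest prefix, ties alphabetical) gets sent to the lowest-numbered state that keeps every Accept/Reject pair distinguishable — a pair clashes when both reach the same state with identical unread suffix — and to a fresh state only if none does.
a: 0a undefined. 0a->0: no, ac/c meet in 0 with "c" left. Open state 1: 0a->1.
b: 0b undefined. 0b->0: no, ac/bac meet in 1 with "c" left. 0b->1: ok.
c: 0c undefined. 0c->0: no, caac/bac meet in 1 with "ac" left. 0c->1: no, a/c meet in 1. Open state 2: 0c->2.
aa: 1a undefined. 1a->0: ok.
ab: 1b undefined. 1b->0: ok.
ac: 1c undefined. 1c->0: no, acbac/bac meet in 2. 1c->1: ok.
ca: 2a undefined. 2a->0: ok.
cb: 2b undefined. 2b->0: ok.
cc: 2c undefined. 2c->0: ok.
All examples now run through 3 states with every (state, symbol) defined. Accept strings end in {0,1}, Reject strings end in {2}; accept={0,1}.

states=3 start=0 accept={0,1} delta: 0a->1 0b->1 0c->2 1a->0 1b->0 1c->1 2a->0 2b->0 2c->0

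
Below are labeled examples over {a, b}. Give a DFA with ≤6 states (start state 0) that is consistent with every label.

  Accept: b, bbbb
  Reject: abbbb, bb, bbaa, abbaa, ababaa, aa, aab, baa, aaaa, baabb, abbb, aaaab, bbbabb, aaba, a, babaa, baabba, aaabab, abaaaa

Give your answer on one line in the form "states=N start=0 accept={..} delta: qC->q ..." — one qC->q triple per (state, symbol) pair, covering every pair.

states=5 start=0 accept={2} delta: 0a->1 0b->2 1a->1 1b->0 2a->3 2b->3 3a->0 3b->4 4a->0 4b->2

Grow the machine one transition at a time. Run the examples from 0; the earliest place one falls off (shortest prefix, ties alphabetical) gets sent to the lowest-numbered state that keeps every Accept/Reject pair distinguishable — a pair clashes when both reach the same state with identical unread suffix — and to a fresh state only if none does.
a: 0a undefined. 0a->0: no, b/aab meet in 0 with "b" left. Open state 1: 0a->1.
b: 0b undefined. 0b->0: no, b/bb meet in 0. 0b->1: no, b/a meet in 1. Open state 2: 0b->2.
aa: 1a undefined. 1a->0: no, b/aab meet in 2. 1a->1: ok.
ab: 1b undefined. 1b->0: ok.
ba: 2a undefined. 2a->0: no, b/baabb meet in 2. 2a->1: no, b/baabb meet in 2. 2a->2: no, b/abbaa meet in 2. Open state 3: 2a->3.
bb: 2b undefined. 2b->0: no, b/abbbb meet in 2. 2b->1: no, b/bbbabb meet in 2. 2b->2: no, b/abbbb meet in 2. 2b->3: ok.
baa: 3a undefined. 3a->0: ok.
bab: 3b undefined. 3b->0: no, b/bbbabb meet in 2. 3b->1: no, b/bbbabb meet in 2. 3b->2: no, b/abbbb meet in 2. 3b->3: no, bbbb/abbbb meet in 3. Open state 4: 3b->4.
baba: 4a undefined. 4a->0: ok.
bbbb: 4b undefined. 4b->0: no, bbbb/abbaa meet in 0. 4b->1: no, bbbb/bbaa meet in 1. 4b->2: ok.
All examples now run through 5 states with every (state, symbol) defined. Accept strings end in {2}, Reject strings end in {0,1,3,4}; accept={2}.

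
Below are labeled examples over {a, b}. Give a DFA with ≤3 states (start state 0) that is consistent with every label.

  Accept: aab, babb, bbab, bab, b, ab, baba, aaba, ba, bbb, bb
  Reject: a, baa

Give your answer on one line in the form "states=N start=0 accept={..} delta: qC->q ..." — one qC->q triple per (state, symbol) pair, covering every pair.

states=3 start=0 accept={1,2} delta: 0a->0 0b->1 1a->2 1b->1 2a->0 2b->1

Fold the examples into a partial DFA from state 0: repeatedly fix the first undefined (state, symbol) met by the shortest-then-alphabetical prefix, trying targets in increasing order and rejecting any under which an Accept and a Reject string meet in one state with the same remainder; add a state when all current targets are rejected. Accepting states are where Accept strings end.
a: 0a undefined. 0a->0: ok.
b: 0b undefined. 0b->0: no, aab/a meet in 0. Open state 1: 0b->1.
ba: 1a undefined. 1a->0: no, baba/a meet in 0. 1a->1: no, aab/baa meet in 1. Open state 2: 1a->2.
bb: 1b undefined. 1b->0: no, bb/a meet in 0. 1b->1: ok.
baa: 2a undefined. 2a->0: ok.
bab: 2b undefined. 2b->0: no, bbab/a meet in 0. 2b->1: ok.
All examples now run through 3 states with every (state, symbol) defined. Accept strings end in {1,2}, Reject strings end in {0}; accept={1,2}.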